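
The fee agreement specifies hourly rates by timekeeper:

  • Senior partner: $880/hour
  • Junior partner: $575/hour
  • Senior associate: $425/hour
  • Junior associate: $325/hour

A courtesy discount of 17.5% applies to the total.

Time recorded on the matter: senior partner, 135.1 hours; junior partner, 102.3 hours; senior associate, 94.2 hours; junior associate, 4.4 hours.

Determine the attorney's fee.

Senior partner: 135.1 × $880 = $118,888.00
Junior partner: 102.3 × $575 = $58,822.50
Senior associate: 94.2 × $425 = $40,035.00
Junior associate: 4.4 × $325 = $1,430.00
Subtotal: $219,175.50
Less 17.5% discount: −$38,355.71
Total: $219,175.50 − $38,355.71 = $180,819.79

$180,819.79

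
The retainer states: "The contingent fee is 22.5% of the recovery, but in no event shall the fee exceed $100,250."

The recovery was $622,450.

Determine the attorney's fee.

22.5% of $622,450 = $140,051.25
That exceeds the $100,250 cap, so the fee is capped at $100,250.

$100,250.00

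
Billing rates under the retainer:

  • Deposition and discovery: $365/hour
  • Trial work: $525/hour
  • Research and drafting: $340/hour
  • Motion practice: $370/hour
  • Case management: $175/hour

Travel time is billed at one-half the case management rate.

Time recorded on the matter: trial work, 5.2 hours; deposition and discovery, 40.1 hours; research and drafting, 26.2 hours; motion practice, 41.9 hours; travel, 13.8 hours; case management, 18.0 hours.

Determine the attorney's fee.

Deposition and discovery: 40.1 × $365 = $14,636.50
Trial work: 5.2 × $525 = $2,730.00
Research and drafting: 26.2 × $340 = $8,908.00
Motion practice: 41.9 × $370 = $15,503.00
Case management: 18.0 × $175 = $3,150.00
Subtotal: $14,636.50 + $2,730.00 + $8,908.00 + $15,503.00 + $3,150.00 = $44,927.50
Travel: 13.8 × ($175 ÷ 2) = 13.8 × $87.50 = $1,207.50
Total: $44,927.50 + $1,207.50 = $46,135.00

$46,135.00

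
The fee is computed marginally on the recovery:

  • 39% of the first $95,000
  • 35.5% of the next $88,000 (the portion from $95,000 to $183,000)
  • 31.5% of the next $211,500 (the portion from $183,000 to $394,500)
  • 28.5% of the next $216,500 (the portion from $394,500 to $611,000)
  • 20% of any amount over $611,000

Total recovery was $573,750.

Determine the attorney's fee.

First $95,000 at 39% = $37,050.00
Next $88,000 at 35.5% = $31,240.00
Next $211,500 at 31.5% = $66,622.50
Remaining $179,250 at 28.5% = $51,086.25
Fee: $37,050.00 + $31,240.00 + $66,622.50 + $51,086.25 = $185,998.75

$185,998.75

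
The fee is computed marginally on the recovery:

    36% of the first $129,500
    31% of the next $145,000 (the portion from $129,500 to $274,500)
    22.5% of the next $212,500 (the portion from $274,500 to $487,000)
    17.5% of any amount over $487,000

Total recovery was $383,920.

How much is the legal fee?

First $129,500 at 36% = $46,620.00
Next $145,000 at 31% = $44,950.00
Remaining $109,420 at 22.5% = $24,619.50
Fee: $46,620.00 + $44,950.00 + $24,619.50 = $116,189.50

$116,189.50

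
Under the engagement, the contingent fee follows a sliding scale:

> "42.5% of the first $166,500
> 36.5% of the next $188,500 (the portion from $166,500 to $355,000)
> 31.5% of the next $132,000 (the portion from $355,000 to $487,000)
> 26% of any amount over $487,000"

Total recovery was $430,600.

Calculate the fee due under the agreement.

First $166,500 at 42.5% = $70,762.50
Next $188,500 at 36.5% = $68,802.50
Remaining $75,600 at 31.5% = $23,814.00
Fee: $70,762.50 + $68,802.50 + $23,814.00 = $163,379.00

$163,379.00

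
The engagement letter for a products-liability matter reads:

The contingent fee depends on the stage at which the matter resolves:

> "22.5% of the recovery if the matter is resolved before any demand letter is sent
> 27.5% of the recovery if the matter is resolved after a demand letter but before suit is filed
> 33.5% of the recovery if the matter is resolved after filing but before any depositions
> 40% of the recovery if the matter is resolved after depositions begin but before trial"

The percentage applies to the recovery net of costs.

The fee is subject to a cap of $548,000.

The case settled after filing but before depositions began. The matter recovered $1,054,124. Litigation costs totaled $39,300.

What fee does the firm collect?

$339,966.04

Fee base (net of costs): $1,054,124 − $39,300 = $1,014,824
The matter settled after filing but before depositions began, so the 33.5% rate applies.
$1,014,824 × 33.5% = $339,966.04
$339,966.04 is under the $548,000 cap.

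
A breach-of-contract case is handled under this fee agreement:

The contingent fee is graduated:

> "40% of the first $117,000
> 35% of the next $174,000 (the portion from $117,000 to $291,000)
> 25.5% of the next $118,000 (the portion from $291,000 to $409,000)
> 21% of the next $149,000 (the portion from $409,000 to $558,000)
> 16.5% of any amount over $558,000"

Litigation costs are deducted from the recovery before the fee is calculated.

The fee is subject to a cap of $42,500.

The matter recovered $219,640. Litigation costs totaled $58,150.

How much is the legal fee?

$42,500.00

Fee base (net of costs): $219,640 − $58,150 = $161,490
First $117,000 at 40% = $46,800.00
Remaining $44,490 at 35% = $15,571.50
Fee: $46,800.00 + $15,571.50 = $62,371.50
$62,371.50 exceeds the $42,500 cap, so the fee is capped at $42,500.00.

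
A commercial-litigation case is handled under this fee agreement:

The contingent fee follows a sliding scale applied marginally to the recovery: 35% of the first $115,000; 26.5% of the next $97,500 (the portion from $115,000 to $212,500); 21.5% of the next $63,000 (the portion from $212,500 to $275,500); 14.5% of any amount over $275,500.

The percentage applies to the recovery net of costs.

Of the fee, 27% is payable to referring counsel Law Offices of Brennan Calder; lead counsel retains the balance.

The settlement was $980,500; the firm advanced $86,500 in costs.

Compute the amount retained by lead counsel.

$123,599.95

Fee base (net of costs): $980,500 − $86,500 = $894,000
First $115,000 at 35% = $40,250.00
Next $97,500 at 26.5% = $25,837.50
Next $63,000 at 21.5% = $13,545.00
Remaining $618,500 at 14.5% = $89,682.50
Fee: $40,250.00 + $25,837.50 + $13,545.00 + $89,682.50 = $169,315.00
Referral share: 27% of $169,315.00 = $45,715.05; lead counsel retains $169,315.00 − $45,715.05 = $123,599.95.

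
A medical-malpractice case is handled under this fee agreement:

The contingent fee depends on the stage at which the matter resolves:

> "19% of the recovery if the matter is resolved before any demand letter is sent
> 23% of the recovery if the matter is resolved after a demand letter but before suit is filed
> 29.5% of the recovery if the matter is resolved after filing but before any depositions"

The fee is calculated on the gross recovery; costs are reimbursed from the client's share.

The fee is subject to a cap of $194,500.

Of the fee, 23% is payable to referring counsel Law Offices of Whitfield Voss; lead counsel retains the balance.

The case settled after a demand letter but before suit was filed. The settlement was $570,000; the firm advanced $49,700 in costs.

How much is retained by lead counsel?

Fee base is the gross recovery, $570,000; costs are reimbursed separately.
The matter settled after a demand letter but before suit was filed, so the 23% rate applies.
$570,000 × 23% = $131,100.00
$131,100.00 is under the $194,500 cap.
Referral share: 23% of $131,100.00 = $30,153.00; lead counsel retains $131,100.00 − $30,153.00 = $100,947.00.

$100,947.00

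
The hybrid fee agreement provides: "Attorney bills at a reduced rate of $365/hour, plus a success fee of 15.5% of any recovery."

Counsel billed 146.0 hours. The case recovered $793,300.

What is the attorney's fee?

Hourly: 146.0 × $365 = $53,290.00
Success fee: 15.5% of $793,300 = $122,961.50
Total: $53,290.00 + $122,961.50 = $176,251.50

$176,251.50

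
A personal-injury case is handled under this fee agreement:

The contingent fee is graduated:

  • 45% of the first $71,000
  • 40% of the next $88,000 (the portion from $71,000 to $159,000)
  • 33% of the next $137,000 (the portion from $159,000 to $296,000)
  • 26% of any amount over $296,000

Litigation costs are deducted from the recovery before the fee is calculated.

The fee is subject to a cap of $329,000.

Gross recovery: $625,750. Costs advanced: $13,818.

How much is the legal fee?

Fee base (net of costs): $625,750 − $13,818 = $611,932
First $71,000 at 45% = $31,950.00
Next $88,000 at 40% = $35,200.00
Next $137,000 at 33% = $45,210.00
Remaining $315,932 at 26% = $82,142.32
Fee: $31,950.00 + $35,200.00 + $45,210.00 + $82,142.32 = $194,502.32
$194,502.32 is under the $329,000 cap.

$194,502.32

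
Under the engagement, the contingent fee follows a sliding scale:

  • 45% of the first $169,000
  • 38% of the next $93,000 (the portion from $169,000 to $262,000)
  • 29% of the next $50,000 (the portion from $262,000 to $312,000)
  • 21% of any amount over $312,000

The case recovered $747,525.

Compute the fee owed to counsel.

First $169,000 at 45% = $76,050.00
Next $93,000 at 38% = $35,340.00
Next $50,000 at 29% = $14,500.00
Remaining $435,525 at 21% = $91,460.25
Fee: $76,050.00 + $35,340.00 + $14,500.00 + $91,460.25 = $217,350.25

$217,350.25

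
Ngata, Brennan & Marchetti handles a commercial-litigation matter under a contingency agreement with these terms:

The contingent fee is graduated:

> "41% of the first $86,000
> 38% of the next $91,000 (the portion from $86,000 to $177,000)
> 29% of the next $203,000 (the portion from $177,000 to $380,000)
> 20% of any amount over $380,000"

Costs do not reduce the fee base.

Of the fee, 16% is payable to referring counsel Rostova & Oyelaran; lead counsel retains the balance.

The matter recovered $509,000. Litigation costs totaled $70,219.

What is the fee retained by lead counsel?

Fee base is the gross recovery, $509,000; costs are reimbursed separately.
First $86,000 at 41% = $35,260.00
Next $91,000 at 38% = $34,580.00
Next $203,000 at 29% = $58,870.00
Remaining $129,000 at 20% = $25,800.00
Fee: $35,260.00 + $34,580.00 + $58,870.00 + $25,800.00 = $154,510.00
Referral share: 16% of $154,510.00 = $24,721.60; lead counsel retains $154,510.00 − $24,721.60 = $129,788.40.

$129,788.40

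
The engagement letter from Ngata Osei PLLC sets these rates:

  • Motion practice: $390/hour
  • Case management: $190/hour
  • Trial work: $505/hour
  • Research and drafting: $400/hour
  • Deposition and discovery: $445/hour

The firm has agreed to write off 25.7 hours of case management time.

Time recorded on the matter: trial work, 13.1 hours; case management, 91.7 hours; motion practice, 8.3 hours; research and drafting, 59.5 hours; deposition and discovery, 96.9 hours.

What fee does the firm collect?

Motion practice: 8.3 × $390 = $3,237.00
Case management: 91.7 × $190 = $17,423.00
Trial work: 13.1 × $505 = $6,615.50
Research and drafting: 59.5 × $400 = $23,800.00
Deposition and discovery: 96.9 × $445 = $43,120.50
Subtotal: $94,196.00
Write-off: 25.7 × $190 = $4,883.00
Total: $94,196.00 − $4,883.00 = $89,313.00

$89,313.00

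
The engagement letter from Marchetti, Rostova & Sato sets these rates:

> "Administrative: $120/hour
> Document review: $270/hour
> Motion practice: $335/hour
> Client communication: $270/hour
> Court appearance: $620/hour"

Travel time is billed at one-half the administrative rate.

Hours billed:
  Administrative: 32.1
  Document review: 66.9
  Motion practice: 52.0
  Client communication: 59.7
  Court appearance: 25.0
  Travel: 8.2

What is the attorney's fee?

Administrative: 32.1 × $120 = $3,852.00
Document review: 66.9 × $270 = $18,063.00
Motion practice: 52.0 × $335 = $17,420.00
Client communication: 59.7 × $270 = $16,119.00
Court appearance: 25.0 × $620 = $15,500.00
Subtotal: $3,852.00 + $18,063.00 + $17,420.00 + $16,119.00 + $15,500.00 = $70,954.00
Travel: 8.2 × ($120 ÷ 2) = 8.2 × $60.00 = $492.00
Total: $70,954.00 + $492.00 = $71,446.00

$71,446.00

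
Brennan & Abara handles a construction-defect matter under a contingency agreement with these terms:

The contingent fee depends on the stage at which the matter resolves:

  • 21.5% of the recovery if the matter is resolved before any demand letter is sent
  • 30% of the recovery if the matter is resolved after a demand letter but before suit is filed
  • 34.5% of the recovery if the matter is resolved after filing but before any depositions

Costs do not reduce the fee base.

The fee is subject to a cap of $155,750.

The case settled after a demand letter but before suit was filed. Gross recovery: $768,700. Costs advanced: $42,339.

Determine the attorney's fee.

$155,750.00

Fee base is the gross recovery, $768,700; costs are reimbursed separately.
The matter settled after a demand letter but before suit was filed, so the 30% rate applies.
$768,700 × 30% = $230,610.00
$230,610.00 exceeds the $155,750 cap, so the fee is capped at $155,750.00.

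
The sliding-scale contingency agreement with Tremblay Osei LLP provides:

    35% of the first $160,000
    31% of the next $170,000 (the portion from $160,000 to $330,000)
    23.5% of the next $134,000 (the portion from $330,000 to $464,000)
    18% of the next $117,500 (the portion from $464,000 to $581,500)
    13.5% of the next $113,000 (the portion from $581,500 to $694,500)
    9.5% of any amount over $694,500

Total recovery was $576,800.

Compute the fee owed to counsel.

$160,494.00

First $160,000 at 35% = $56,000.00
Next $170,000 at 31% = $52,700.00
Next $134,000 at 23.5% = $31,490.00
Remaining $112,800 at 18% = $20,304.00
Fee: $56,000.00 + $52,700.00 + $31,490.00 + $20,304.00 = $160,494.00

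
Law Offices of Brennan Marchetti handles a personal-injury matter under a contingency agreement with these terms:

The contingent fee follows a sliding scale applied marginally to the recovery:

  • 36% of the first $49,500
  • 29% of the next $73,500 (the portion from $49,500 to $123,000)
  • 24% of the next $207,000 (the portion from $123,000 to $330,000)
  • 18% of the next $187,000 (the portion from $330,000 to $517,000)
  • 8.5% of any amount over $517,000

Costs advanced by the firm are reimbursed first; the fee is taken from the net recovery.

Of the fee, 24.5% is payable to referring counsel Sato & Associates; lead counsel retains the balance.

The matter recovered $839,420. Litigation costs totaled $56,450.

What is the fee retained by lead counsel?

Fee base (net of costs): $839,420 − $56,450 = $782,970
First $49,500 at 36% = $17,820.00
Next $73,500 at 29% = $21,315.00
Next $207,000 at 24% = $49,680.00
Next $187,000 at 18% = $33,660.00
Remaining $265,970 at 8.5% = $22,607.45
Fee: $17,820.00 + $21,315.00 + $49,680.00 + $33,660.00 + $22,607.45 = $145,082.45
Referral share: 24.5% of $145,082.45 = $35,545.20; lead counsel retains $145,082.45 − $35,545.20 = $109,537.25.

$109,537.25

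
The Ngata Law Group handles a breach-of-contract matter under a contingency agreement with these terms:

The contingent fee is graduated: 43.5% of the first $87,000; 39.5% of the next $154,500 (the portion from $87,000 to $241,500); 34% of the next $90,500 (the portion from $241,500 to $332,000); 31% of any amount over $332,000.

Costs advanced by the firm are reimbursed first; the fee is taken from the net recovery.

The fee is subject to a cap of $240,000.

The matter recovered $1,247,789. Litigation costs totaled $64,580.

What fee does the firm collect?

Fee base (net of costs): $1,247,789 − $64,580 = $1,183,209
First $87,000 at 43.5% = $37,845.00
Next $154,500 at 39.5% = $61,027.50
Next $90,500 at 34% = $30,770.00
Remaining $851,209 at 31% = $263,874.79
Fee: $37,845.00 + $61,027.50 + $30,770.00 + $263,874.79 = $393,517.29
$393,517.29 exceeds the $240,000 cap, so the fee is capped at $240,000.00.

$240,000.00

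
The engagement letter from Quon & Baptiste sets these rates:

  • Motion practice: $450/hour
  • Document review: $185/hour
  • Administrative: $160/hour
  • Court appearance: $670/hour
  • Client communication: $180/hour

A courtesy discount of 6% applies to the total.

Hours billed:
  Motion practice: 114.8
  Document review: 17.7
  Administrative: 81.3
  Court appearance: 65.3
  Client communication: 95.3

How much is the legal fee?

Motion practice: 114.8 × $450 = $51,660.00
Document review: 17.7 × $185 = $3,274.50
Administrative: 81.3 × $160 = $13,008.00
Court appearance: 65.3 × $670 = $43,751.00
Client communication: 95.3 × $180 = $17,154.00
Subtotal: $128,847.50
Less 6% discount: −$7,730.85
Total: $128,847.50 − $7,730.85 = $121,116.65

$121,116.65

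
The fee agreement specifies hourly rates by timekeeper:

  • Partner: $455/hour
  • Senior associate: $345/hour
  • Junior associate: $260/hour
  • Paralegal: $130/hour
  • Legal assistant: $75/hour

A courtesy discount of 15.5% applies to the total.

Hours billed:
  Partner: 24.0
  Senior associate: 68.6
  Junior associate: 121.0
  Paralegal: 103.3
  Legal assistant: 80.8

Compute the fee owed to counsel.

Partner: 24.0 × $455 = $10,920.00
Senior associate: 68.6 × $345 = $23,667.00
Junior associate: 121.0 × $260 = $31,460.00
Paralegal: 103.3 × $130 = $13,429.00
Legal assistant: 80.8 × $75 = $6,060.00
Subtotal: $85,536.00
Less 15.5% discount: −$13,258.08
Total: $85,536.00 − $13,258.08 = $72,277.92

$72,277.92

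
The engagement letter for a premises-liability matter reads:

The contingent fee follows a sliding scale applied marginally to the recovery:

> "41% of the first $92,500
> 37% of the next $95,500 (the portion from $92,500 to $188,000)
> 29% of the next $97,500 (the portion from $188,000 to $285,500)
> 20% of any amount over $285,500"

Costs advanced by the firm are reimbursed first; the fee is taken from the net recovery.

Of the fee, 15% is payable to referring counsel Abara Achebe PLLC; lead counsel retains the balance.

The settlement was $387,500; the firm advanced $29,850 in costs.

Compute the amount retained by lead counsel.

$98,570.25

Fee base (net of costs): $387,500 − $29,850 = $357,650
First $92,500 at 41% = $37,925.00
Next $95,500 at 37% = $35,335.00
Next $97,500 at 29% = $28,275.00
Remaining $72,150 at 20% = $14,430.00
Fee: $37,925.00 + $35,335.00 + $28,275.00 + $14,430.00 = $115,965.00
Referral share: 15% of $115,965.00 = $17,394.75; lead counsel retains $115,965.00 − $17,394.75 = $98,570.25.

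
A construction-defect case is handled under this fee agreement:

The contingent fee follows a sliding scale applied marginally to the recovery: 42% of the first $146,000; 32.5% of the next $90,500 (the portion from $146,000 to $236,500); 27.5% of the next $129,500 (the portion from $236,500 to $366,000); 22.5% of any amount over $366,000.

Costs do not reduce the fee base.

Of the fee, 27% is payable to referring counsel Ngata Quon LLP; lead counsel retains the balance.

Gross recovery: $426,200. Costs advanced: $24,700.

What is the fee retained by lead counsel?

$102,119.70

Fee base is the gross recovery, $426,200; costs are reimbursed separately.
First $146,000 at 42% = $61,320.00
Next $90,500 at 32.5% = $29,412.50
Next $129,500 at 27.5% = $35,612.50
Remaining $60,200 at 22.5% = $13,545.00
Fee: $61,320.00 + $29,412.50 + $35,612.50 + $13,545.00 = $139,890.00
Referral share: 27% of $139,890.00 = $37,770.30; lead counsel retains $139,890.00 − $37,770.30 = $102,119.70.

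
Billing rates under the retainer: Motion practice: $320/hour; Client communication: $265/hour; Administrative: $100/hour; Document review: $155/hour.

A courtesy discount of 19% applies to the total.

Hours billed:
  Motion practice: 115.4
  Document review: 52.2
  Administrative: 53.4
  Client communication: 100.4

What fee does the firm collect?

Motion practice: 115.4 × $320 = $36,928.00
Client communication: 100.4 × $265 = $26,606.00
Administrative: 53.4 × $100 = $5,340.00
Document review: 52.2 × $155 = $8,091.00
Subtotal: $76,965.00
Less 19% discount: −$14,623.35
Total: $76,965.00 − $14,623.35 = $62,341.65

$62,341.65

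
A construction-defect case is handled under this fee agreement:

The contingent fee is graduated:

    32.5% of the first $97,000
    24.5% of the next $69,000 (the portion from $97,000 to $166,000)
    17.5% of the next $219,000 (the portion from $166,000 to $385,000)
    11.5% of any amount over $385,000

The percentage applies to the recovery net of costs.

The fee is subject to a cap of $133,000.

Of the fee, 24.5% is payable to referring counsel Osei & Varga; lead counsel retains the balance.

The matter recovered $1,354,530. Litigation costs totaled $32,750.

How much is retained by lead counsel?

$100,415.00

Fee base (net of costs): $1,354,530 − $32,750 = $1,321,780
First $97,000 at 32.5% = $31,525.00
Next $69,000 at 24.5% = $16,905.00
Next $219,000 at 17.5% = $38,325.00
Remaining $936,780 at 11.5% = $107,729.70
Fee: $31,525.00 + $16,905.00 + $38,325.00 + $107,729.70 = $194,484.70
$194,484.70 exceeds the $133,000 cap, so the fee is capped at $133,000.00.
Referral share: 24.5% of $133,000.00 = $32,585.00; lead counsel retains $133,000.00 − $32,585.00 = $100,415.00.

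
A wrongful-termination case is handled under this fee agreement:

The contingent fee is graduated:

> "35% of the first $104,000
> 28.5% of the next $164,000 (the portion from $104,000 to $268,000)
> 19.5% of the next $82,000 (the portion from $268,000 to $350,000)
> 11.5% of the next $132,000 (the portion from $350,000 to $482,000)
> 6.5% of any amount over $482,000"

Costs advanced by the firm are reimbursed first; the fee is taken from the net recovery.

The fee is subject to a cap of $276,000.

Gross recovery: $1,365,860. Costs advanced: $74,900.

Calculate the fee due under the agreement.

$166,892.40

Fee base (net of costs): $1,365,860 − $74,900 = $1,290,960
First $104,000 at 35% = $36,400.00
Next $164,000 at 28.5% = $46,740.00
Next $82,000 at 19.5% = $15,990.00
Next $132,000 at 11.5% = $15,180.00
Remaining $808,960 at 6.5% = $52,582.40
Fee: $36,400.00 + $46,740.00 + $15,990.00 + $15,180.00 + $52,582.40 = $166,892.40
$166,892.40 is under the $276,000 cap.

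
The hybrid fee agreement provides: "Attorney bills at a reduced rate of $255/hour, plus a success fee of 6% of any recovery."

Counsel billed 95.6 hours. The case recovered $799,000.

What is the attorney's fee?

Hourly: 95.6 × $255 = $24,378.00
Success fee: 6% of $799,000 = $47,940.00
Total: $24,378.00 + $47,940.00 = $72,318.00

$72,318.00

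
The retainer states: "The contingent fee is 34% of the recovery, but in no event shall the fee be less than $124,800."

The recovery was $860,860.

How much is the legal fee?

$292,692.40

34% of $860,860 = $292,692.40
That exceeds the $124,800 minimum.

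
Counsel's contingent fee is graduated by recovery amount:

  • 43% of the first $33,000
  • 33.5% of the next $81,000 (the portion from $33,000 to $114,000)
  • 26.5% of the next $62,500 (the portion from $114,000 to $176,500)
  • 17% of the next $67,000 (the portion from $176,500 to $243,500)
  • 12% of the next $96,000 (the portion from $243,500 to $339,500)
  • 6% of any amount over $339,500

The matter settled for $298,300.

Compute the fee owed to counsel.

$75,853.50

First $33,000 at 43% = $14,190.00
Next $81,000 at 33.5% = $27,135.00
Next $62,500 at 26.5% = $16,562.50
Next $67,000 at 17% = $11,390.00
Remaining $54,800 at 12% = $6,576.00
Fee: $14,190.00 + $27,135.00 + $16,562.50 + $11,390.00 + $6,576.00 = $75,853.50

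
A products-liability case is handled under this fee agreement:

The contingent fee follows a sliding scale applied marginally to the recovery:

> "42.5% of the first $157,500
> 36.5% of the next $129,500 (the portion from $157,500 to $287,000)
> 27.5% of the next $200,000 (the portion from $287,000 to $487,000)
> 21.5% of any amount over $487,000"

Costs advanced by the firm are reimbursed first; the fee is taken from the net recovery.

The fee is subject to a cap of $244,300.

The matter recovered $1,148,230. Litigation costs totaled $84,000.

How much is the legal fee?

$244,300.00

Fee base (net of costs): $1,148,230 − $84,000 = $1,064,230
First $157,500 at 42.5% = $66,937.50
Next $129,500 at 36.5% = $47,267.50
Next $200,000 at 27.5% = $55,000.00
Remaining $577,230 at 21.5% = $124,104.45
Fee: $66,937.50 + $47,267.50 + $55,000.00 + $124,104.45 = $293,309.45
$293,309.45 exceeds the $244,300 cap, so the fee is capped at $244,300.00.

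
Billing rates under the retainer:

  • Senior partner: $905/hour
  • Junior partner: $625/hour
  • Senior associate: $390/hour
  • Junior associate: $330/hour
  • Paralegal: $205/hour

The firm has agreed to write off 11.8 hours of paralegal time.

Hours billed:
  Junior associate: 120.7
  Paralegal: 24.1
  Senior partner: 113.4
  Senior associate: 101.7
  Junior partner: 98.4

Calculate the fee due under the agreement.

$246,142.50

Senior partner: 113.4 × $905 = $102,627.00
Junior partner: 98.4 × $625 = $61,500.00
Senior associate: 101.7 × $390 = $39,663.00
Junior associate: 120.7 × $330 = $39,831.00
Paralegal: 24.1 × $205 = $4,940.50
Subtotal: $248,561.50
Write-off: 11.8 × $205 = $2,419.00
Total: $248,561.50 − $2,419.00 = $246,142.50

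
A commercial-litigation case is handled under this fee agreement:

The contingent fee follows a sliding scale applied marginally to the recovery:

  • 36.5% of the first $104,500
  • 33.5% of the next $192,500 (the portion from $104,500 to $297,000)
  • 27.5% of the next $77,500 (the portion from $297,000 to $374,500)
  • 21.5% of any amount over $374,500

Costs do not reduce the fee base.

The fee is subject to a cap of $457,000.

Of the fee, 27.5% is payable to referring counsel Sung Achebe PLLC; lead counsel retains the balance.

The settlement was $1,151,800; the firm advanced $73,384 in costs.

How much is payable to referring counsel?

$80,042.05

Fee base is the gross recovery, $1,151,800; costs are reimbursed separately.
First $104,500 at 36.5% = $38,142.50
Next $192,500 at 33.5% = $64,487.50
Next $77,500 at 27.5% = $21,312.50
Remaining $777,300 at 21.5% = $167,119.50
Fee: $38,142.50 + $64,487.50 + $21,312.50 + $167,119.50 = $291,062.00
$291,062.00 is under the $457,000 cap.
Referral share: 27.5% of $291,062.00 = $80,042.05; lead counsel retains $291,062.00 − $80,042.05 = $211,019.95.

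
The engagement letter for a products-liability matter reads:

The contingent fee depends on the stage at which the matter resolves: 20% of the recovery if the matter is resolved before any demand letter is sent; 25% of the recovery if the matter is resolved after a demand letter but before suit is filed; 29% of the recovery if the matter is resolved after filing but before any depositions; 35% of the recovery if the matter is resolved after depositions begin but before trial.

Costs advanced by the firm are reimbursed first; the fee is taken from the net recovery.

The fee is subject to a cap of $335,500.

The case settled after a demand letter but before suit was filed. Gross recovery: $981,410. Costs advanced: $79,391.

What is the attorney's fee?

Fee base (net of costs): $981,410 − $79,391 = $902,019
The matter settled after a demand letter but before suit was filed, so the 25% rate applies.
$902,019 × 25% = $225,504.75
$225,504.75 is under the $335,500 cap.

$225,504.75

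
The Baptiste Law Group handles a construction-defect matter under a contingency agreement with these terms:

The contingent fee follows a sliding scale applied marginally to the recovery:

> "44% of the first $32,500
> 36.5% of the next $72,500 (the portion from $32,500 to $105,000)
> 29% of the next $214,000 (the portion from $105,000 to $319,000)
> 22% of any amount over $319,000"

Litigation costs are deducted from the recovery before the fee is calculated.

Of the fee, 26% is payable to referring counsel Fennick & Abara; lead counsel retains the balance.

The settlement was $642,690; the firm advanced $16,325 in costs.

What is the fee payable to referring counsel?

$44,315.13

Fee base (net of costs): $642,690 − $16,325 = $626,365
First $32,500 at 44% = $14,300.00
Next $72,500 at 36.5% = $26,462.50
Next $214,000 at 29% = $62,060.00
Remaining $307,365 at 22% = $67,620.30
Fee: $14,300.00 + $26,462.50 + $62,060.00 + $67,620.30 = $170,442.80
Referral share: 26% of $170,442.80 = $44,315.13; lead counsel retains $170,442.80 − $44,315.13 = $126,127.67.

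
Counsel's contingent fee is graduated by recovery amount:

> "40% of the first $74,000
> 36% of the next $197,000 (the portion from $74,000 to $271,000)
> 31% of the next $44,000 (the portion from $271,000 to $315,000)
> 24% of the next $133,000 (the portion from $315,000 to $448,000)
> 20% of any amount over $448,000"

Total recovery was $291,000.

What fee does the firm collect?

First $74,000 at 40% = $29,600.00
Next $197,000 at 36% = $70,920.00
Remaining $20,000 at 31% = $6,200.00
Fee: $29,600.00 + $70,920.00 + $6,200.00 = $106,720.00

$106,720.00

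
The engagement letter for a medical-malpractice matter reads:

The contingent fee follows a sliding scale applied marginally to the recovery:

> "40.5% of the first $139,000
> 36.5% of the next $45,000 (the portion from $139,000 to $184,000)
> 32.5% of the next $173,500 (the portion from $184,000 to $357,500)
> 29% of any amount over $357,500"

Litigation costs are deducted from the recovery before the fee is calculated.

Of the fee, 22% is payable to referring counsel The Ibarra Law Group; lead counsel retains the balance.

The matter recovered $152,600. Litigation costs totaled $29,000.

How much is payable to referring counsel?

Fee base (net of costs): $152,600 − $29,000 = $123,600
First $123,600 at 40.5% = $50,058.00
Referral share: 22% of $50,058.00 = $11,012.76; lead counsel retains $50,058.00 − $11,012.76 = $39,045.24.

$11,012.76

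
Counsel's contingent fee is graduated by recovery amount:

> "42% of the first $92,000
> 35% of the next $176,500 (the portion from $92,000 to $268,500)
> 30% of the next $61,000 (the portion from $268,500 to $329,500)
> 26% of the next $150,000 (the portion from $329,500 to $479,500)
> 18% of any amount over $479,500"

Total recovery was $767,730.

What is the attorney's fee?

First $92,000 at 42% = $38,640.00
Next $176,500 at 35% = $61,775.00
Next $61,000 at 30% = $18,300.00
Next $150,000 at 26% = $39,000.00
Remaining $288,230 at 18% = $51,881.40
Fee: $38,640.00 + $61,775.00 + $18,300.00 + $39,000.00 + $51,881.40 = $209,596.40

$209,596.40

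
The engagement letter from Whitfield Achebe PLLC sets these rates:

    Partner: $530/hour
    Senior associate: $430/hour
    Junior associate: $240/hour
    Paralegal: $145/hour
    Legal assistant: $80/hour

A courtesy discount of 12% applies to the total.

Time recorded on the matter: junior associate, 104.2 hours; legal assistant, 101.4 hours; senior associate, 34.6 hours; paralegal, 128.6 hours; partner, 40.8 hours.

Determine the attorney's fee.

Partner: 40.8 × $530 = $21,624.00
Senior associate: 34.6 × $430 = $14,878.00
Junior associate: 104.2 × $240 = $25,008.00
Paralegal: 128.6 × $145 = $18,647.00
Legal assistant: 101.4 × $80 = $8,112.00
Subtotal: $88,269.00
Less 12% discount: −$10,592.28
Total: $88,269.00 − $10,592.28 = $77,676.72

$77,676.72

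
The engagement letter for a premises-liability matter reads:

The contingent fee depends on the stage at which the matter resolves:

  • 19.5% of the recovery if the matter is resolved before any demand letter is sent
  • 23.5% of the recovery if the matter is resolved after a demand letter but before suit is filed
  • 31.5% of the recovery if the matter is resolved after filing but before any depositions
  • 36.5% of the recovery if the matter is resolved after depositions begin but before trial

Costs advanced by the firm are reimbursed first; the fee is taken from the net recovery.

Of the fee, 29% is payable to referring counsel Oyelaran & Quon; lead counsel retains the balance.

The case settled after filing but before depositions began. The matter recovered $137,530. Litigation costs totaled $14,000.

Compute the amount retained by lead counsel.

Fee base (net of costs): $137,530 − $14,000 = $123,530
The matter settled after filing but before depositions began, so the 31.5% rate applies.
$123,530 × 31.5% = $38,911.95
Referral share: 29% of $38,911.95 = $11,284.47; lead counsel retains $38,911.95 − $11,284.47 = $27,627.48.

$27,627.48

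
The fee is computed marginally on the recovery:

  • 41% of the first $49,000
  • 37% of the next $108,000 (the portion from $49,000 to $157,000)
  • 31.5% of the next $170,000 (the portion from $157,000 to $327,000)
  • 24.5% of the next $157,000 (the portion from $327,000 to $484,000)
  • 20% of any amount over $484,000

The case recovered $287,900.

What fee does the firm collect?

$101,283.50

First $49,000 at 41% = $20,090.00
Next $108,000 at 37% = $39,960.00
Remaining $130,900 at 31.5% = $41,233.50
Fee: $20,090.00 + $39,960.00 + $41,233.50 = $101,283.50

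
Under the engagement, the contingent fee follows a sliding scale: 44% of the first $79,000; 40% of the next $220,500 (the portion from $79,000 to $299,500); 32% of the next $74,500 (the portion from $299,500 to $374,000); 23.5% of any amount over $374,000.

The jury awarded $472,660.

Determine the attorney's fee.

First $79,000 at 44% = $34,760.00
Next $220,500 at 40% = $88,200.00
Next $74,500 at 32% = $23,840.00
Remaining $98,660 at 23.5% = $23,185.10
Fee: $34,760.00 + $88,200.00 + $23,840.00 + $23,185.10 = $169,985.10

$169,985.10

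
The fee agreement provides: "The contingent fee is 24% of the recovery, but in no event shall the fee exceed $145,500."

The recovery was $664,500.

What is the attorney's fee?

$145,500.00

24% of $664,500 = $159,480.00
That exceeds the $145,500 cap, so the fee is capped at $145,500.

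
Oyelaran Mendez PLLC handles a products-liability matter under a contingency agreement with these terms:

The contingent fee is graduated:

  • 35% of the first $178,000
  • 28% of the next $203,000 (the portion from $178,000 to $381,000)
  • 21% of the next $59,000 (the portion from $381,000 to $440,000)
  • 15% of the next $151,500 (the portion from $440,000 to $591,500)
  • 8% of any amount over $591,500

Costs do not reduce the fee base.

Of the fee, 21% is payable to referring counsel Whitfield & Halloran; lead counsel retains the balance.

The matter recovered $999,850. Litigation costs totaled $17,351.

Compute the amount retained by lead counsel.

Fee base is the gross recovery, $999,850; costs are reimbursed separately.
First $178,000 at 35% = $62,300.00
Next $203,000 at 28% = $56,840.00
Next $59,000 at 21% = $12,390.00
Next $151,500 at 15% = $22,725.00
Remaining $408,350 at 8% = $32,668.00
Fee: $62,300.00 + $56,840.00 + $12,390.00 + $22,725.00 + $32,668.00 = $186,923.00
Referral share: 21% of $186,923.00 = $39,253.83; lead counsel retains $186,923.00 − $39,253.83 = $147,669.17.

$147,669.17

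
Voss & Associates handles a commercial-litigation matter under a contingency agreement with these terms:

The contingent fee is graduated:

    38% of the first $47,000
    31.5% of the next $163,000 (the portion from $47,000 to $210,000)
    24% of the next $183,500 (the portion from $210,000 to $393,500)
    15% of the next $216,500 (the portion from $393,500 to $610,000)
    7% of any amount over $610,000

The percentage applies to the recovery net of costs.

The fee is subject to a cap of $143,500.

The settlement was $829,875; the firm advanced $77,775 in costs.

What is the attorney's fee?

Fee base (net of costs): $829,875 − $77,775 = $752,100
First $47,000 at 38% = $17,860.00
Next $163,000 at 31.5% = $51,345.00
Next $183,500 at 24% = $44,040.00
Next $216,500 at 15% = $32,475.00
Remaining $142,100 at 7% = $9,947.00
Fee: $17,860.00 + $51,345.00 + $44,040.00 + $32,475.00 + $9,947.00 = $155,667.00
$155,667.00 exceeds the $143,500 cap, so the fee is capped at $143,500.00.

$143,500.00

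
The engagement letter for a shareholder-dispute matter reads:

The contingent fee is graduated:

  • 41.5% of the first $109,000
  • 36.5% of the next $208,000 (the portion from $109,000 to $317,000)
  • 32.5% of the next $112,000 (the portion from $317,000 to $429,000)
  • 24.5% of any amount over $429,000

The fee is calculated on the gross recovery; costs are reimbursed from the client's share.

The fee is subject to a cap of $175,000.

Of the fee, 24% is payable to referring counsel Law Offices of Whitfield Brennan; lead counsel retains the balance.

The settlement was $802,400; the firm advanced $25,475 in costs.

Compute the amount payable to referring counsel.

Fee base is the gross recovery, $802,400; costs are reimbursed separately.
First $109,000 at 41.5% = $45,235.00
Next $208,000 at 36.5% = $75,920.00
Next $112,000 at 32.5% = $36,400.00
Remaining $373,400 at 24.5% = $91,483.00
Fee: $45,235.00 + $75,920.00 + $36,400.00 + $91,483.00 = $249,038.00
$249,038.00 exceeds the $175,000 cap, so the fee is capped at $175,000.00.
Referral share: 24% of $175,000.00 = $42,000.00; lead counsel retains $175,000.00 − $42,000.00 = $133,000.00.

$42,000.00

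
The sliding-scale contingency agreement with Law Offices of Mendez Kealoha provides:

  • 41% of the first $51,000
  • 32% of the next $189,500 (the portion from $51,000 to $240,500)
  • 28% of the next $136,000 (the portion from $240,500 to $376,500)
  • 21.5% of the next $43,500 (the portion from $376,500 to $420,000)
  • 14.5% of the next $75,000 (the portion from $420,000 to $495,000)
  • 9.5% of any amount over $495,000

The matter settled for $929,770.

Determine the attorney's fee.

First $51,000 at 41% = $20,910.00
Next $189,500 at 32% = $60,640.00
Next $136,000 at 28% = $38,080.00
Next $43,500 at 21.5% = $9,352.50
Next $75,000 at 14.5% = $10,875.00
Remaining $434,770 at 9.5% = $41,303.15
Fee: $20,910.00 + $60,640.00 + $38,080.00 + $9,352.50 + $10,875.00 + $41,303.15 = $181,160.65

$181,160.65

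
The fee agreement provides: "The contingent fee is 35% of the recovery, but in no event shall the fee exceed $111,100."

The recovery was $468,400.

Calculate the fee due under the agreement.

$111,100.00

35% of $468,400 = $163,940.00
That exceeds the $111,100 cap, so the fee is capped at $111,100.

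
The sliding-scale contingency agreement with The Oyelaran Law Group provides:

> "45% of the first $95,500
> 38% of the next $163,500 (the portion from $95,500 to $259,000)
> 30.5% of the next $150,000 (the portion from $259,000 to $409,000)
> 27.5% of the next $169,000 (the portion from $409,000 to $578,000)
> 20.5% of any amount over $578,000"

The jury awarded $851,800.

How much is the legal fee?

$253,459.00

First $95,500 at 45% = $42,975.00
Next $163,500 at 38% = $62,130.00
Next $150,000 at 30.5% = $45,750.00
Next $169,000 at 27.5% = $46,475.00
Remaining $273,800 at 20.5% = $56,129.00
Fee: $42,975.00 + $62,130.00 + $45,750.00 + $46,475.00 + $56,129.00 = $253,459.00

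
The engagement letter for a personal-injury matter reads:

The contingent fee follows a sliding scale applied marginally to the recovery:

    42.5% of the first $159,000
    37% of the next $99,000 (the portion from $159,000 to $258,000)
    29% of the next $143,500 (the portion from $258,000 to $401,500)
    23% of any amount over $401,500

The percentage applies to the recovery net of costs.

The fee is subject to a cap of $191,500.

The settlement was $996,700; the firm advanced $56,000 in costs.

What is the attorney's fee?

$191,500.00

Fee base (net of costs): $996,700 − $56,000 = $940,700
First $159,000 at 42.5% = $67,575.00
Next $99,000 at 37% = $36,630.00
Next $143,500 at 29% = $41,615.00
Remaining $539,200 at 23% = $124,016.00
Fee: $67,575.00 + $36,630.00 + $41,615.00 + $124,016.00 = $269,836.00
$269,836.00 exceeds the $191,500 cap, so the fee is capped at $191,500.00.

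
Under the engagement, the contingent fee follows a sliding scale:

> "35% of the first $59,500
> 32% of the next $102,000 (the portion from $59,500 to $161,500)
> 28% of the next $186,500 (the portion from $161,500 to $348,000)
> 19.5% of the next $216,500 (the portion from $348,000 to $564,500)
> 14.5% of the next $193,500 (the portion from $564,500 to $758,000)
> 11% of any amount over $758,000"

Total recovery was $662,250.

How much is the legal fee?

$162,076.25

First $59,500 at 35% = $20,825.00
Next $102,000 at 32% = $32,640.00
Next $186,500 at 28% = $52,220.00
Next $216,500 at 19.5% = $42,217.50
Remaining $97,750 at 14.5% = $14,173.75
Fee: $20,825.00 + $32,640.00 + $52,220.00 + $42,217.50 + $14,173.75 = $162,076.25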